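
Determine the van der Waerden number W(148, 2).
W(148, 2) = 148 + 1 = 149

A 2-term AP is any pair of integers, so a monochromatic 2-AP exists iff some colour is used at least twice. With 148 colours, the colouring i ↦ i on {1, ..., 148} uses each colour once, avoiding any monochromatic pair, so W(148, 2) > 148. For {1, ..., 149}, pigeonhole forces two integers of the same colour, which form a monochromatic 2-AP. Hence W(148, 2) = 149.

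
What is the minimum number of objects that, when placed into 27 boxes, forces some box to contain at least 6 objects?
n = (6 − 1)·27 + 1 = 136

By the generalised pigeonhole principle, to guarantee some box contains ≥ r objects we need more than (r − 1) · k objects total. Threshold: n = (r − 1) · k + 1. With r = 6 and k = 27: n = 5 · 27 + 1 = 135 + 1 = 136. For n = 135 = 5 · 27, we can put exactly 5 objects in every box, avoiding 6 in any single one — so 136 is tight.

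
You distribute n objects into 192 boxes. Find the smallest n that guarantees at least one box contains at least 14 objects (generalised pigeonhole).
n = (14 − 1)·192 + 1 = 2497

By the generalised pigeonhole principle, to guarantee some box contains ≥ r objects we need more than (r − 1) · k objects total. Threshold: n = (r − 1) · k + 1. With r = 14 and k = 192: n = 13 · 192 + 1 = 2496 + 1 = 2497. For n = 2496 = 13 · 192, we can put exactly 13 objects in every box, avoiding 14 in any single one — so 2497 is tight.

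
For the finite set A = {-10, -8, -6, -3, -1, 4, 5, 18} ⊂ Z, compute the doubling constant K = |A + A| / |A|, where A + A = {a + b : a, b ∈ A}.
K = |A + A| / |A| = 28/8 = 7/2

Enumerate A + A = {a + b : a, b ∈ A}. With |A| = 8, there are |A|^2 = 64 ordered sum pairs; collecting distinct values, A + A = {-20, -18, -16, -14, -13, -12, -11, -9, -7, -6, -5, -4, -3, -2, -1, 1, 2, 3, 4, 8, 9, 10, 12, 15, 17, 22, 23, 36}, so |A + A| = 28. Thus K = 28/8 = 7/2. For comparison, the minimum possible |A + A| over all 8-element sets is 2·8 − 1 = 15 (so min K = 15/8), attained only by arithmetic progressions.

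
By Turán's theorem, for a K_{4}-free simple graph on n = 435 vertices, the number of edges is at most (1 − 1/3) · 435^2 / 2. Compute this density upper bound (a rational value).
Turán density bound = (2/3) · 435^2/2 = 63075

Turán's theorem: ex(n, K_{r+1}) is achieved by the complete r-partite Turán graph T(n, r) with parts as balanced as possible, and is at most (1 − 1/r) · n^2/2. For r = 3, n = 435: the density bound is (2/3) · 189225/2 = 63075. Since 3 ∣ 435, the Turán graph T(435, 3) has parts of equal size 145, and its edge count e(T(435, 3)) = 63075 attains the density bound exactly.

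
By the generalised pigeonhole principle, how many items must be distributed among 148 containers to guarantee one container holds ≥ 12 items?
n = (12 − 1)·148 + 1 = 1629

By the generalised pigeonhole principle, to guarantee some box contains ≥ r objects we need more than (r − 1) · k objects total. Threshold: n = (r − 1) · k + 1. With r = 12 and k = 148: n = 11 · 148 + 1 = 1628 + 1 = 1629. For n = 1628 = 11 · 148, we can put exactly 11 objects in every box, avoiding 12 in any single one — so 1629 is tight.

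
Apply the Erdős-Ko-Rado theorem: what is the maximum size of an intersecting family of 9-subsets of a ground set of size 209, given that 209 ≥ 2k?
max |F| = C(208, 8) = 75824205888366

Erdős-Ko-Rado (1961): when n ≥ 2k, max |F| = C(n−1, k−1). The bound is attained by the star {A : i ∈ A} for any fixed i ∈ [n]. Here C(209−1, 9−1) = C(208, 8) = 75824205888366.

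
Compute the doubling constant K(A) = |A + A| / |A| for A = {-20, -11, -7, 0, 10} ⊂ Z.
K = |A + A| / |A| = 15/5 = 3

Enumerate A + A = {a + b : a, b ∈ A}. With |A| = 5, there are |A|^2 = 25 ordered sum pairs; collecting distinct values, A + A = {-40, -31, -27, -22, -20, -18, -14, -11, -10, -7, -1, 0, 3, 10, 20}, so |A + A| = 15. Thus K = 15/5 = 3. For comparison, the minimum possible |A + A| over all 5-element sets is 2·5 − 1 = 9 (so min K = 9/5), attained only by arithmetic progressions.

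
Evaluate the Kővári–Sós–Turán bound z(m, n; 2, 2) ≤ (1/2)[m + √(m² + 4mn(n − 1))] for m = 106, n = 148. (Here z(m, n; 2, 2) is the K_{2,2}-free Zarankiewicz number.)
z(106, 148; 2, 2) ≤ (1/2)[106 + √(106² + 4·106·148·147)] = (1/2)[106 + √9235780] = 1572.5213

Kővári–Sós–Turán: let r_1, ..., r_106 be the row sums and z = Σ r_i the total number of 1s. Each pair of columns can share at most one row with both entries 1 (else a 2×2 all-ones block appears), so Σ_i C(r_i, 2) ≤ C(148, 2) = 10878. By convexity Σ_i C(r_i, 2) ≥ 106·C(z/106, 2) = z(z − 106)/(2·106), giving z² − 106z − 106·148·147 ≤ 0 and hence z ≤ (1/2)[106 + √(11236 + 4·2306136)] = (1/2)[106 + √9235780] ≈ (1/2)(106 + 3039.0426) = 1572.5213.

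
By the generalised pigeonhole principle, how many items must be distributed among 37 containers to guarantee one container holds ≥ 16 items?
n = (16 − 1)·37 + 1 = 556

By the generalised pigeonhole principle, to guarantee some box contains ≥ r objects we need more than (r − 1) · k objects total. Threshold: n = (r − 1) · k + 1. With r = 16 and k = 37: n = 15 · 37 + 1 = 555 + 1 = 556. For n = 555 = 15 · 37, we can put exactly 15 objects in every box, avoiding 16 in any single one — so 556 is tight.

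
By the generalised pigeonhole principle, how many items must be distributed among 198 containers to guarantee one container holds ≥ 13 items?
n = (13 − 1)·198 + 1 = 2377

By the generalised pigeonhole principle, to guarantee some box contains ≥ r objects we need more than (r − 1) · k objects total. Threshold: n = (r − 1) · k + 1. With r = 13 and k = 198: n = 12 · 198 + 1 = 2376 + 1 = 2377. For n = 2376 = 12 · 198, we can put exactly 12 objects in every box, avoiding 13 in any single one — so 2377 is tight.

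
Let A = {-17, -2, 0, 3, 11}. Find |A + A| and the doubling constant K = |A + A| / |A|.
K = |A + A| / |A| = 15/5 = 3

Enumerate A + A = {a + b : a, b ∈ A}. With |A| = 5, there are |A|^2 = 25 ordered sum pairs; collecting distinct values, A + A = {-34, -19, -17, -14, -6, -4, -2, 0, 1, 3, 6, 9, 11, 14, 22}, so |A + A| = 15. Thus K = 15/5 = 3. For comparison, the minimum possible |A + A| over all 5-element sets is 2·5 − 1 = 9 (so min K = 9/5), attained only by arithmetic progressions.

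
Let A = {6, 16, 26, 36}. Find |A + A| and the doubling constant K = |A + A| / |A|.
K = |A + A| / |A| = 7/4

Enumerate A + A = {a + b : a, b ∈ A}. With |A| = 4, there are |A|^2 = 16 ordered sum pairs; collecting distinct values, A + A = {12, 22, 32, 42, 52, 62, 72}, so |A + A| = 7. Thus K = 7/4. Here |A + A| = 2|A| − 1 = 7, the minimum possible — so K = 7/4 is minimal, which holds iff A is an arithmetic progression.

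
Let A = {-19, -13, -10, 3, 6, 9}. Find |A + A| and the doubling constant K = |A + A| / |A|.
K = |A + A| / |A| = 17/6

Enumerate A + A = {a + b : a, b ∈ A}. With |A| = 6, there are |A|^2 = 36 ordered sum pairs; collecting distinct values, A + A = {-38, -32, -29, -26, -23, -20, -16, -13, -10, -7, -4, -1, 6, 9, 12, 15, 18}, so |A + A| = 17. Thus K = 17/6. For comparison, the minimum possible |A + A| over all 6-element sets is 2·6 − 1 = 11 (so min K = 11/6), attained only by arithmetic progressions.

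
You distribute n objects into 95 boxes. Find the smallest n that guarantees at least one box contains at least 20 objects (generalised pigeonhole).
n = (20 − 1)·95 + 1 = 1806

By the generalised pigeonhole principle, to guarantee some box contains ≥ r objects we need more than (r − 1) · k objects total. Threshold: n = (r − 1) · k + 1. With r = 20 and k = 95: n = 19 · 95 + 1 = 1805 + 1 = 1806. For n = 1805 = 19 · 95, we can put exactly 19 objects in every box, avoiding 20 in any single one — so 1806 is tight.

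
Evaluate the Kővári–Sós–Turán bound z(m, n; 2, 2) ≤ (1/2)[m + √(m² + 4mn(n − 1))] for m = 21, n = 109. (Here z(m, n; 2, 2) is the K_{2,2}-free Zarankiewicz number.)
z(21, 109; 2, 2) ≤ (1/2)[21 + √(21² + 4·21·109·108)] = (1/2)[21 + √989289] = 507.815

Kővári–Sós–Turán: let r_1, ..., r_21 be the row sums and z = Σ r_i the total number of 1s. Each pair of columns can share at most one row with both entries 1 (else a 2×2 all-ones block appears), so Σ_i C(r_i, 2) ≤ C(109, 2) = 5886. By convexity Σ_i C(r_i, 2) ≥ 21·C(z/21, 2) = z(z − 21)/(2·21), giving z² − 21z − 21·109·108 ≤ 0 and hence z ≤ (1/2)[21 + √(441 + 4·247212)] = (1/2)[21 + √989289] ≈ (1/2)(21 + 994.6301) = 507.815.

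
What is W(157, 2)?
W(157, 2) = 157 + 1 = 158

A 2-term AP is any pair of integers, so a monochromatic 2-AP exists iff some colour is used at least twice. With 157 colours, the colouring i ↦ i on {1, ..., 157} uses each colour once, avoiding any monochromatic pair, so W(157, 2) > 157. For {1, ..., 158}, pigeonhole forces two integers of the same colour, which form a monochromatic 2-AP. Hence W(157, 2) = 158.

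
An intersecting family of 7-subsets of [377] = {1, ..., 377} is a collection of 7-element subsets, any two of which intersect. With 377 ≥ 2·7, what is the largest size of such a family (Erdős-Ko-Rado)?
max |F| = C(376, 6) = 3770369379700

The Erdős-Ko-Rado theorem states: for n ≥ 2k, an intersecting family of k-subsets of an n-element set has size at most C(n − 1, k − 1), with equality for 'star' families {A ⊆ [n] : |A| = k, i ∈ A} (fix an element i). For n = 377, k = 7: C(376, 6) = 3770369379700.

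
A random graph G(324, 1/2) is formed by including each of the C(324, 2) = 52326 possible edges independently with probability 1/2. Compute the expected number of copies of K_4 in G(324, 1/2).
E[# K_4] = C(324, 4) · (1/2)^C(4, 2) = 450710001 / 2^6 = 7042343.765625

For each 4-subset S of vertices (there are C(324, 4) = 450710001 such S), let X_S = 1 if S induces a K_4 (all C(4, 2) = 6 edges present). Then P(X_S = 1) = (1/2)^6 = 1/64. By linearity of expectation, E[# K_4] = C(324, 4) · (1/2)^6 = 450710001 / 64 = 7042343.765625.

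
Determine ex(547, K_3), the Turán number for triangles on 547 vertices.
ex(547, K_3) = ⌊547^2/4⌋ = 74802

Mantel (1907): a triangle-free graph on n vertices has at most ⌊n^2/4⌋ edges, with equality for the complete bipartite graph K_{⌊n/2⌋, ⌈n/2⌉}. For n = 547: ⌊547^2/4⌋ = ⌊299209/4⌋ = 74802. The extremal graph is K_{273, 274}, which has 273·274 = 74802 edges.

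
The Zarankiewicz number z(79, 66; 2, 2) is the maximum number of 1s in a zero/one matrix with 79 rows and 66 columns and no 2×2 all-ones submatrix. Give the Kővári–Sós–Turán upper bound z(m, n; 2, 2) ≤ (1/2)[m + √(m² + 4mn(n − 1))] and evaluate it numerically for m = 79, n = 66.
z(79, 66; 2, 2) ≤ (1/2)[79 + √(79² + 4·79·66·65)] = (1/2)[79 + √1361881] = 622.9983

Kővári–Sós–Turán: let r_1, ..., r_79 be the row sums and z = Σ r_i the total number of 1s. Each pair of columns can share at most one row with both entries 1 (else a 2×2 all-ones block appears), so Σ_i C(r_i, 2) ≤ C(66, 2) = 2145. By convexity Σ_i C(r_i, 2) ≥ 79·C(z/79, 2) = z(z − 79)/(2·79), giving z² − 79z − 79·66·65 ≤ 0 and hence z ≤ (1/2)[79 + √(6241 + 4·338910)] = (1/2)[79 + √1361881] ≈ (1/2)(79 + 1166.9966) = 622.9983.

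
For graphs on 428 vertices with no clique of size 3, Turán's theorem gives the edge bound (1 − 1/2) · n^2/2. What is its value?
Turán density bound = (1/2) · 428^2/2 = 45796

Turán's theorem: ex(n, K_{r+1}) is achieved by the complete r-partite Turán graph T(n, r) with parts as balanced as possible, and is at most (1 − 1/r) · n^2/2. For r = 2, n = 428: the density bound is (1/2) · 183184/2 = 45796. Since 2 ∣ 428, the Turán graph T(428, 2) has parts of equal size 214, and its edge count e(T(428, 2)) = 45796 attains the density bound exactly.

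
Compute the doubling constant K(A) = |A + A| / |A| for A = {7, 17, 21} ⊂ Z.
K = |A + A| / |A| = 6/3 = 2

Enumerate A + A = {a + b : a, b ∈ A}. With |A| = 3, there are |A|^2 = 9 ordered sum pairs; collecting distinct values, A + A = {14, 24, 28, 34, 38, 42}, so |A + A| = 6. Thus K = 6/3 = 2. For comparison, the minimum possible |A + A| over all 3-element sets is 2·3 − 1 = 5 (so min K = 5/3), attained only by arithmetic progressions.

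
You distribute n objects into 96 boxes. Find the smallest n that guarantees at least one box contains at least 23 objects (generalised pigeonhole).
n = (23 − 1)·96 + 1 = 2113

By the generalised pigeonhole principle, to guarantee some box contains ≥ r objects we need more than (r − 1) · k objects total. Threshold: n = (r − 1) · k + 1. With r = 23 and k = 96: n = 22 · 96 + 1 = 2112 + 1 = 2113. For n = 2112 = 22 · 96, we can put exactly 22 objects in every box, avoiding 23 in any single one — so 2113 is tight.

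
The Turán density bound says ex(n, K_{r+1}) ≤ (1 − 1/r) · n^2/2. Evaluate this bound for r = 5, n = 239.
Turán density bound = (4/5) · 239^2/2 = 114242/5 ≈ 22848.4

Turán's theorem: ex(n, K_{r+1}) is achieved by the complete r-partite Turán graph T(n, r) with parts as balanced as possible, and is at most (1 − 1/r) · n^2/2. For r = 5, n = 239: the density bound is (4/5) · 57121/2 = 114242/5 ≈ 22848.4. The integer-valued extremum is e(T(239, 5)) = 22848, which is strictly less than the density bound 114242/5 since 5 ∤ 239 (the parts of T(239, 5) cannot all be equal).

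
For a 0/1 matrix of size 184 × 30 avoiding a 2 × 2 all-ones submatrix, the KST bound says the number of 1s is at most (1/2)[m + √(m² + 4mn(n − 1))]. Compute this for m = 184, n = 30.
z(184, 30; 2, 2) ≤ (1/2)[184 + √(184² + 4·184·30·29)] = (1/2)[184 + √674176] = 502.5411

Kővári–Sós–Turán: let r_1, ..., r_184 be the row sums and z = Σ r_i the total number of 1s. Each pair of columns can share at most one row with both entries 1 (else a 2×2 all-ones block appears), so Σ_i C(r_i, 2) ≤ C(30, 2) = 435. By convexity Σ_i C(r_i, 2) ≥ 184·C(z/184, 2) = z(z − 184)/(2·184), giving z² − 184z − 184·30·29 ≤ 0 and hence z ≤ (1/2)[184 + √(33856 + 4·160080)] = (1/2)[184 + √674176] ≈ (1/2)(184 + 821.0822) = 502.5411.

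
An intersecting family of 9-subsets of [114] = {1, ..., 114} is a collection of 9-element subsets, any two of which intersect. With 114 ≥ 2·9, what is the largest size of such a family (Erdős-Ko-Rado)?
max |F| = C(113, 8) = 511718953482

The Erdős-Ko-Rado theorem states: for n ≥ 2k, an intersecting family of k-subsets of an n-element set has size at most C(n − 1, k − 1), with equality for 'star' families {A ⊆ [n] : |A| = k, i ∈ A} (fix an element i). For n = 114, k = 9: C(113, 8) = 511718953482.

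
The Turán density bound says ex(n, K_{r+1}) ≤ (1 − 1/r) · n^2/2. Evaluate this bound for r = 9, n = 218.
Turán density bound = (8/9) · 218^2/2 = 190096/9 ≈ 21121.7778

Turán's theorem: ex(n, K_{r+1}) is achieved by the complete r-partite Turán graph T(n, r) with parts as balanced as possible, and is at most (1 − 1/r) · n^2/2. For r = 9, n = 218: the density bound is (8/9) · 47524/2 = 190096/9 ≈ 21121.7778. The integer-valued extremum is e(T(218, 9)) = 21121, which is strictly less than the density bound 190096/9 since 9 ∤ 218 (the parts of T(218, 9) cannot all be equal).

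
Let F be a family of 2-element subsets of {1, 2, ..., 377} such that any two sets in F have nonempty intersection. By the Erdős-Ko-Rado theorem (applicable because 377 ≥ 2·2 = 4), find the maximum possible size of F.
max |F| = C(376, 1) = 376

The Erdős-Ko-Rado theorem states: for n ≥ 2k, an intersecting family of k-subsets of an n-element set has size at most C(n − 1, k − 1), with equality for 'star' families {A ⊆ [n] : |A| = k, i ∈ A} (fix an element i). For n = 377, k = 2: C(376, 1) = 376.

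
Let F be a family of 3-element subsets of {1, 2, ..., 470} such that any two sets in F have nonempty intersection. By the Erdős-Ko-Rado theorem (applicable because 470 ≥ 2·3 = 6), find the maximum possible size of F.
max |F| = C(469, 2) = 109746

The Erdős-Ko-Rado theorem states: for n ≥ 2k, an intersecting family of k-subsets of an n-element set has size at most C(n − 1, k − 1), with equality for 'star' families {A ⊆ [n] : |A| = k, i ∈ A} (fix an element i). For n = 470, k = 3: C(469, 2) = 109746.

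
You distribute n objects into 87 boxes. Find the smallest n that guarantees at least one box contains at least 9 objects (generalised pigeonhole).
n = (9 − 1)·87 + 1 = 697

By the generalised pigeonhole principle, to guarantee some box contains ≥ r objects we need more than (r − 1) · k objects total. Threshold: n = (r − 1) · k + 1. With r = 9 and k = 87: n = 8 · 87 + 1 = 696 + 1 = 697. For n = 696 = 8 · 87, we can put exactly 8 objects in every box, avoiding 9 in any single one — so 697 is tight.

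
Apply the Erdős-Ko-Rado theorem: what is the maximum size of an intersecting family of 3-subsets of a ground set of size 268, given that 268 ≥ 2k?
max |F| = C(267, 2) = 35511

Erdős-Ko-Rado (1961): when n ≥ 2k, max |F| = C(n−1, k−1). The bound is attained by the star {A : i ∈ A} for any fixed i ∈ [n]. Here C(268−1, 3−1) = C(267, 2) = 35511.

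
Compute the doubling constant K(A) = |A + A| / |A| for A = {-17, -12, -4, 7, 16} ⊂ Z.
K = |A + A| / |A| = 15/5 = 3

Enumerate A + A = {a + b : a, b ∈ A}. With |A| = 5, there are |A|^2 = 25 ordered sum pairs; collecting distinct values, A + A = {-34, -29, -24, -21, -16, -10, -8, -5, -1, 3, 4, 12, 14, 23, 32}, so |A + A| = 15. Thus K = 15/5 = 3. For comparison, the minimum possible |A + A| over all 5-element sets is 2·5 − 1 = 9 (so min K = 9/5), attained only by arithmetic progressions.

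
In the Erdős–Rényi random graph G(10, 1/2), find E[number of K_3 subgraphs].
E[# K_3] = C(10, 3) · (1/2)^C(3, 2) = 120 / 2^3 = 15

For each 3-subset S of vertices (there are C(10, 3) = 120 such S), let X_S = 1 if S induces a K_3 (all C(3, 2) = 3 edges present). Then P(X_S = 1) = (1/2)^3 = 1/8. By linearity of expectation, E[# K_3] = C(10, 3) · (1/2)^3 = 120 / 8 = 15.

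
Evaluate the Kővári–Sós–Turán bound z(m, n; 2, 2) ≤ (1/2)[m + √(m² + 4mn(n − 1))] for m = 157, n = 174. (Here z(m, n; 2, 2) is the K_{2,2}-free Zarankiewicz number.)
z(157, 174; 2, 2) ≤ (1/2)[157 + √(157² + 4·157·174·173)] = (1/2)[157 + √18928705] = 2253.8566

Kővári–Sós–Turán: let r_1, ..., r_157 be the row sums and z = Σ r_i the total number of 1s. Each pair of columns can share at most one row with both entries 1 (else a 2×2 all-ones block appears), so Σ_i C(r_i, 2) ≤ C(174, 2) = 15051. By convexity Σ_i C(r_i, 2) ≥ 157·C(z/157, 2) = z(z − 157)/(2·157), giving z² − 157z − 157·174·173 ≤ 0 and hence z ≤ (1/2)[157 + √(24649 + 4·4726014)] = (1/2)[157 + √18928705] ≈ (1/2)(157 + 4350.7132) = 2253.8566.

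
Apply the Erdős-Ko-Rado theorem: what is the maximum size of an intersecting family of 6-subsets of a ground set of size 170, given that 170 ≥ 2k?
max |F| = C(169, 5) = 1082239158

Erdős-Ko-Rado (1961): when n ≥ 2k, max |F| = C(n−1, k−1). The bound is attained by the star {A : i ∈ A} for any fixed i ∈ [n]. Here C(170−1, 6−1) = C(169, 5) = 1082239158.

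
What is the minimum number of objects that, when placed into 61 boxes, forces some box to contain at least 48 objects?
n = (48 − 1)·61 + 1 = 2868

By the generalised pigeonhole principle, to guarantee some box contains ≥ r objects we need more than (r − 1) · k objects total. Threshold: n = (r − 1) · k + 1. With r = 48 and k = 61: n = 47 · 61 + 1 = 2867 + 1 = 2868. For n = 2867 = 47 · 61, we can put exactly 47 objects in every box, avoiding 48 in any single one — so 2868 is tight.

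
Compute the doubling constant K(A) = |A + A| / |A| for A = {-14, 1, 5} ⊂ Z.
K = |A + A| / |A| = 6/3 = 2

Enumerate A + A = {a + b : a, b ∈ A}. With |A| = 3, there are |A|^2 = 9 ordered sum pairs; collecting distinct values, A + A = {-28, -13, -9, 2, 6, 10}, so |A + A| = 6. Thus K = 6/3 = 2. For comparison, the minimum possible |A + A| over all 3-element sets is 2·3 − 1 = 5 (so min K = 5/3), attained only by arithmetic progressions.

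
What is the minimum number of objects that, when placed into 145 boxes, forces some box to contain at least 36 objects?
n = (36 − 1)·145 + 1 = 5076

By the generalised pigeonhole principle, to guarantee some box contains ≥ r objects we need more than (r − 1) · k objects total. Threshold: n = (r − 1) · k + 1. With r = 36 and k = 145: n = 35 · 145 + 1 = 5075 + 1 = 5076. For n = 5075 = 35 · 145, we can put exactly 35 objects in every box, avoiding 36 in any single one — so 5076 is tight.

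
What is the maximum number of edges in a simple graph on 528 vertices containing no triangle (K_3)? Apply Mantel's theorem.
ex(528, K_3) = ⌊528^2/4⌋ = 69696

Mantel (1907): a triangle-free graph on n vertices has at most ⌊n^2/4⌋ edges, with equality for the complete bipartite graph K_{⌊n/2⌋, ⌈n/2⌉}. For n = 528: ⌊528^2/4⌋ = ⌊278784/4⌋ = 69696. The extremal graph is K_{264, 264}, which has 264·264 = 69696 edges.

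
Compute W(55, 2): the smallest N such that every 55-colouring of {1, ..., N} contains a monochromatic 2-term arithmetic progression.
W(55, 2) = 55 + 1 = 56

A 2-term AP is any pair of integers, so a monochromatic 2-AP exists iff some colour is used at least twice. With 55 colours, the colouring i ↦ i on {1, ..., 55} uses each colour once, avoiding any monochromatic pair, so W(55, 2) > 55. For {1, ..., 56}, pigeonhole forces two integers of the same colour, which form a monochromatic 2-AP. Hence W(55, 2) = 56.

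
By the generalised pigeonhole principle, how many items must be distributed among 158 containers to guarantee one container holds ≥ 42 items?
n = (42 − 1)·158 + 1 = 6479

By the generalised pigeonhole principle, to guarantee some box contains ≥ r objects we need more than (r − 1) · k objects total. Threshold: n = (r − 1) · k + 1. With r = 42 and k = 158: n = 41 · 158 + 1 = 6478 + 1 = 6479. For n = 6478 = 41 · 158, we can put exactly 41 objects in every box, avoiding 42 in any single one — so 6479 is tight.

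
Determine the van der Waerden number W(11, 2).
W(11, 2) = 11 + 1 = 12

A 2-term AP is any pair of integers, so a monochromatic 2-AP exists iff some colour is used at least twice. With 11 colours, the colouring i ↦ i on {1, ..., 11} uses each colour once, avoiding any monochromatic pair, so W(11, 2) > 11. For {1, ..., 12}, pigeonhole forces two integers of the same colour, which form a monochromatic 2-AP. Hence W(11, 2) = 12.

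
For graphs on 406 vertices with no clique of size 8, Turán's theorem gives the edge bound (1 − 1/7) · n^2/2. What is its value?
Turán density bound = (6/7) · 406^2/2 = 70644

Turán's theorem: ex(n, K_{r+1}) is achieved by the complete r-partite Turán graph T(n, r) with parts as balanced as possible, and is at most (1 − 1/r) · n^2/2. For r = 7, n = 406: the density bound is (6/7) · 164836/2 = 70644. Since 7 ∣ 406, the Turán graph T(406, 7) has parts of equal size 58, and its edge count e(T(406, 7)) = 70644 attains the density bound exactly.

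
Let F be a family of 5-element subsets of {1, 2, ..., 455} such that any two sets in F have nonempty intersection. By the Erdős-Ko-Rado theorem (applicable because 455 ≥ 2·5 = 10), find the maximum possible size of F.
max |F| = C(454, 4) = 1746858751

The Erdős-Ko-Rado theorem states: for n ≥ 2k, an intersecting family of k-subsets of an n-element set has size at most C(n − 1, k − 1), with equality for 'star' families {A ⊆ [n] : |A| = k, i ∈ A} (fix an element i). For n = 455, k = 5: C(454, 4) = 1746858751.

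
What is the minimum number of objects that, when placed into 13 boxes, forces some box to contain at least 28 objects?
n = (28 − 1)·13 + 1 = 352

By the generalised pigeonhole principle, to guarantee some box contains ≥ r objects we need more than (r − 1) · k objects total. Threshold: n = (r − 1) · k + 1. With r = 28 and k = 13: n = 27 · 13 + 1 = 351 + 1 = 352. For n = 351 = 27 · 13, we can put exactly 27 objects in every box, avoiding 28 in any single one — so 352 is tight.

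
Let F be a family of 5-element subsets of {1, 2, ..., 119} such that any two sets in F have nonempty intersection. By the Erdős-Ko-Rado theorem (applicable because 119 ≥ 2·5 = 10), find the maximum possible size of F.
max |F| = C(118, 4) = 7673835

The Erdős-Ko-Rado theorem states: for n ≥ 2k, an intersecting family of k-subsets of an n-element set has size at most C(n − 1, k − 1), with equality for 'star' families {A ⊆ [n] : |A| = k, i ∈ A} (fix an element i). For n = 119, k = 5: C(118, 4) = 7673835.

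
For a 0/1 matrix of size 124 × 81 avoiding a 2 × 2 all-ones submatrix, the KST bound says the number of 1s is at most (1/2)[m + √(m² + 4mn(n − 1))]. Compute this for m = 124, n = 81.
z(124, 81; 2, 2) ≤ (1/2)[124 + √(124² + 4·124·81·80)] = (1/2)[124 + √3229456] = 960.5344

Kővári–Sós–Turán: let r_1, ..., r_124 be the row sums and z = Σ r_i the total number of 1s. Each pair of columns can share at most one row with both entries 1 (else a 2×2 all-ones block appears), so Σ_i C(r_i, 2) ≤ C(81, 2) = 3240. By convexity Σ_i C(r_i, 2) ≥ 124·C(z/124, 2) = z(z − 124)/(2·124), giving z² − 124z − 124·81·80 ≤ 0 and hence z ≤ (1/2)[124 + √(15376 + 4·803520)] = (1/2)[124 + √3229456] ≈ (1/2)(124 + 1797.0687) = 960.5344.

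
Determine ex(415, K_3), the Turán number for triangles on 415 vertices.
ex(415, K_3) = ⌊415^2/4⌋ = 43056

Mantel (1907): a triangle-free graph on n vertices has at most ⌊n^2/4⌋ edges, with equality for the complete bipartite graph K_{⌊n/2⌋, ⌈n/2⌉}. For n = 415: ⌊415^2/4⌋ = ⌊172225/4⌋ = 43056. The extremal graph is K_{207, 208}, which has 207·208 = 43056 edges.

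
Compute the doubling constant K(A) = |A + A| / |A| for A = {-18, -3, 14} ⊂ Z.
K = |A + A| / |A| = 6/3 = 2

Enumerate A + A = {a + b : a, b ∈ A}. With |A| = 3, there are |A|^2 = 9 ordered sum pairs; collecting distinct values, A + A = {-36, -21, -6, -4, 11, 28}, so |A + A| = 6. Thus K = 6/3 = 2. For comparison, the minimum possible |A + A| over all 3-element sets is 2·3 − 1 = 5 (so min K = 5/3), attained only by arithmetic progressions.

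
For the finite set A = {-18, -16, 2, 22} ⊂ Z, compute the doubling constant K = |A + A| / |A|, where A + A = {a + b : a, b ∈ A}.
K = |A + A| / |A| = 9/4

Enumerate A + A = {a + b : a, b ∈ A}. With |A| = 4, there are |A|^2 = 16 ordered sum pairs; collecting distinct values, A + A = {-36, -34, -32, -16, -14, 4, 6, 24, 44}, so |A + A| = 9. Thus K = 9/4. For comparison, the minimum possible |A + A| over all 4-element sets is 2·4 − 1 = 7 (so min K = 7/4), attained only by arithmetic progressions.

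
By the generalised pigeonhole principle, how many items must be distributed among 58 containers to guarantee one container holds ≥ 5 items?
n = (5 − 1)·58 + 1 = 233

By the generalised pigeonhole principle, to guarantee some box contains ≥ r objects we need more than (r − 1) · k objects total. Threshold: n = (r − 1) · k + 1. With r = 5 and k = 58: n = 4 · 58 + 1 = 232 + 1 = 233. For n = 232 = 4 · 58, we can put exactly 4 objects in every box, avoiding 5 in any single one — so 233 is tight.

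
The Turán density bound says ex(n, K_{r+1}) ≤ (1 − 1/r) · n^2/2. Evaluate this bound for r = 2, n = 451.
Turán density bound = (1/2) · 451^2/2 = 203401/4 ≈ 50850.25

Turán's theorem: ex(n, K_{r+1}) is achieved by the complete r-partite Turán graph T(n, r) with parts as balanced as possible, and is at most (1 − 1/r) · n^2/2. For r = 2, n = 451: the density bound is (1/2) · 203401/2 = 203401/4 ≈ 50850.25. The integer-valued extremum is e(T(451, 2)) = 50850, which is strictly less than the density bound 203401/4 since 2 ∤ 451 (the parts of T(451, 2) cannot all be equal).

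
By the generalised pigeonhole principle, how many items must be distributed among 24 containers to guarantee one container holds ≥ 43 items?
n = (43 − 1)·24 + 1 = 1009

By the generalised pigeonhole principle, to guarantee some box contains ≥ r objects we need more than (r − 1) · k objects total. Threshold: n = (r − 1) · k + 1. With r = 43 and k = 24: n = 42 · 24 + 1 = 1008 + 1 = 1009. For n = 1008 = 42 · 24, we can put exactly 42 objects in every box, avoiding 43 in any single one — so 1009 is tight.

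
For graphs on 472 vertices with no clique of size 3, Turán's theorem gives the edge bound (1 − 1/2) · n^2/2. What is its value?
Turán density bound = (1/2) · 472^2/2 = 55696

Turán's theorem: ex(n, K_{r+1}) is achieved by the complete r-partite Turán graph T(n, r) with parts as balanced as possible, and is at most (1 − 1/r) · n^2/2. For r = 2, n = 472: the density bound is (1/2) · 222784/2 = 55696. Since 2 ∣ 472, the Turán graph T(472, 2) has parts of equal size 236, and its edge count e(T(472, 2)) = 55696 attains the density bound exactly.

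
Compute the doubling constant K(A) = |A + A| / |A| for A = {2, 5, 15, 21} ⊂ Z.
K = |A + A| / |A| = 10/4 = 5/2

Enumerate A + A = {a + b : a, b ∈ A}. With |A| = 4, there are |A|^2 = 16 ordered sum pairs; collecting distinct values, A + A = {4, 7, 10, 17, 20, 23, 26, 30, 36, 42}, so |A + A| = 10. Thus K = 10/4 = 5/2. For comparison, the minimum possible |A + A| over all 4-element sets is 2·4 − 1 = 7 (so min K = 7/4), attained only by arithmetic progressions.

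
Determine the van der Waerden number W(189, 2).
W(189, 2) = 189 + 1 = 190

A 2-term AP is any pair of integers, so a monochromatic 2-AP exists iff some colour is used at least twice. With 189 colours, the colouring i ↦ i on {1, ..., 189} uses each colour once, avoiding any monochromatic pair, so W(189, 2) > 189. For {1, ..., 190}, pigeonhole forces two integers of the same colour, which form a monochromatic 2-AP. Hence W(189, 2) = 190.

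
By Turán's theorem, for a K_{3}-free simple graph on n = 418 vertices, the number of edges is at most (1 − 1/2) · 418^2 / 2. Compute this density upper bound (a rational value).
Turán density bound = (1/2) · 418^2/2 = 43681

Turán's theorem: ex(n, K_{r+1}) is achieved by the complete r-partite Turán graph T(n, r) with parts as balanced as possible, and is at most (1 − 1/r) · n^2/2. For r = 2, n = 418: the density bound is (1/2) · 174724/2 = 43681. Since 2 ∣ 418, the Turán graph T(418, 2) has parts of equal size 209, and its edge count e(T(418, 2)) = 43681 attains the density bound exactly.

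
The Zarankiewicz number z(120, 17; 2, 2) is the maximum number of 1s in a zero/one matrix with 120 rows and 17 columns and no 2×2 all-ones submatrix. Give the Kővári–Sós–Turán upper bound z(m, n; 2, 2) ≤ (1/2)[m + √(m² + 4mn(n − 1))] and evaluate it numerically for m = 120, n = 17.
z(120, 17; 2, 2) ≤ (1/2)[120 + √(120² + 4·120·17·16)] = (1/2)[120 + √144960] = 250.3681

Kővári–Sós–Turán: let r_1, ..., r_120 be the row sums and z = Σ r_i the total number of 1s. Each pair of columns can share at most one row with both entries 1 (else a 2×2 all-ones block appears), so Σ_i C(r_i, 2) ≤ C(17, 2) = 136. By convexity Σ_i C(r_i, 2) ≥ 120·C(z/120, 2) = z(z − 120)/(2·120), giving z² − 120z − 120·17·16 ≤ 0 and hence z ≤ (1/2)[120 + √(14400 + 4·32640)] = (1/2)[120 + √144960] ≈ (1/2)(120 + 380.7361) = 250.3681.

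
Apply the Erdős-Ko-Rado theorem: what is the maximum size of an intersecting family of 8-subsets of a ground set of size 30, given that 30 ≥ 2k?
max |F| = C(29, 7) = 1560780

Erdős-Ko-Rado (1961): when n ≥ 2k, max |F| = C(n−1, k−1). The bound is attained by the star {A : i ∈ A} for any fixed i ∈ [n]. Here C(30−1, 8−1) = C(29, 7) = 1560780.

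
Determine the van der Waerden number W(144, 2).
W(144, 2) = 144 + 1 = 145

A 2-term AP is any pair of integers, so a monochromatic 2-AP exists iff some colour is used at least twice. With 144 colours, the colouring i ↦ i on {1, ..., 144} uses each colour once, avoiding any monochromatic pair, so W(144, 2) > 144. For {1, ..., 145}, pigeonhole forces two integers of the same colour, which form a monochromatic 2-AP. Hence W(144, 2) = 145.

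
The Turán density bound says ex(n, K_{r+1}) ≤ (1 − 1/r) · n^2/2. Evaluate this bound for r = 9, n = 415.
Turán density bound = (8/9) · 415^2/2 = 688900/9 ≈ 76544.4444

Turán's theorem: ex(n, K_{r+1}) is achieved by the complete r-partite Turán graph T(n, r) with parts as balanced as possible, and is at most (1 − 1/r) · n^2/2. For r = 9, n = 415: the density bound is (8/9) · 172225/2 = 688900/9 ≈ 76544.4444. The integer-valued extremum is e(T(415, 9)) = 76544, which is strictly less than the density bound 688900/9 since 9 ∤ 415 (the parts of T(415, 9) cannot all be equal).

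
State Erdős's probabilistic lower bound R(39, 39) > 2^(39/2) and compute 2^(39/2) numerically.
2^(39/2) = 741455.2002; so R(39, 39) > 741455.2002

Colour each edge of K_n uniformly at random with red/blue. The expected number of monochromatic K_39 is C(n, 39) · 2 · 2^(−C(39,2)). If C(n, 39) · 2^(1 − C(39,2)) < 1, then with positive probability no monochromatic K_39 exists, so R(39, 39) > n. The standard estimate C(n, 39) ≤ n^39/39! shows this inequality holds whenever n ≤ 2^(39/2) (since 39! · 2^(C(39,2) − 1) > 2^(39^2/2) ≥ n^39). Hence R(39, 39) > 2^(39/2) = 741455.2002.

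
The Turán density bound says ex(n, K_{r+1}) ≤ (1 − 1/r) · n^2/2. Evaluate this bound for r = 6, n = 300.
Turán density bound = (5/6) · 300^2/2 = 37500

Turán's theorem: ex(n, K_{r+1}) is achieved by the complete r-partite Turán graph T(n, r) with parts as balanced as possible, and is at most (1 − 1/r) · n^2/2. For r = 6, n = 300: the density bound is (5/6) · 90000/2 = 37500. Since 6 ∣ 300, the Turán graph T(300, 6) has parts of equal size 50, and its edge count e(T(300, 6)) = 37500 attains the density bound exactly.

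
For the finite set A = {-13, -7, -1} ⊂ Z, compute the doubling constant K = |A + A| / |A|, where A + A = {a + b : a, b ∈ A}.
K = |A + A| / |A| = 5/3

Enumerate A + A = {a + b : a, b ∈ A}. With |A| = 3, there are |A|^2 = 9 ordered sum pairs; collecting distinct values, A + A = {-26, -20, -14, -8, -2}, so |A + A| = 5. Thus K = 5/3. Here |A + A| = 2|A| − 1 = 5, the minimum possible — so K = 5/3 is minimal, which holds iff A is an arithmetic progression.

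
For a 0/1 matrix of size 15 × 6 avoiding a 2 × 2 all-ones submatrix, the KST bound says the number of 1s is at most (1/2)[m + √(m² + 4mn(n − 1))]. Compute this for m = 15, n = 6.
z(15, 6; 2, 2) ≤ (1/2)[15 + √(15² + 4·15·6·5)] = (1/2)[15 + √2025] = 30

Kővári–Sós–Turán: let r_1, ..., r_15 be the row sums and z = Σ r_i the total number of 1s. Each pair of columns can share at most one row with both entries 1 (else a 2×2 all-ones block appears), so Σ_i C(r_i, 2) ≤ C(6, 2) = 15. By convexity Σ_i C(r_i, 2) ≥ 15·C(z/15, 2) = z(z − 15)/(2·15), giving z² − 15z − 15·6·5 ≤ 0 and hence z ≤ (1/2)[15 + √(225 + 4·450)] = (1/2)[15 + √2025] ≈ (1/2)(15 + 45) = 30.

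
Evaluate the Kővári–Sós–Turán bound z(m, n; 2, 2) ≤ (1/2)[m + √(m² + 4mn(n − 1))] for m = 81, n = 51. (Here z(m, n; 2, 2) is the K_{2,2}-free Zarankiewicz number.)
z(81, 51; 2, 2) ≤ (1/2)[81 + √(81² + 4·81·51·50)] = (1/2)[81 + √832761] = 496.7787

Kővári–Sós–Turán: let r_1, ..., r_81 be the row sums and z = Σ r_i the total number of 1s. Each pair of columns can share at most one row with both entries 1 (else a 2×2 all-ones block appears), so Σ_i C(r_i, 2) ≤ C(51, 2) = 1275. By convexity Σ_i C(r_i, 2) ≥ 81·C(z/81, 2) = z(z − 81)/(2·81), giving z² − 81z − 81·51·50 ≤ 0 and hence z ≤ (1/2)[81 + √(6561 + 4·206550)] = (1/2)[81 + √832761] ≈ (1/2)(81 + 912.5574) = 496.7787.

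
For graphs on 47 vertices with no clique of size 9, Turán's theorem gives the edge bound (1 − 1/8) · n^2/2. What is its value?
Turán density bound = (7/8) · 47^2/2 = 15463/16 ≈ 966.4375

Turán's theorem: ex(n, K_{r+1}) is achieved by the complete r-partite Turán graph T(n, r) with parts as balanced as possible, and is at most (1 − 1/r) · n^2/2. For r = 8, n = 47: the density bound is (7/8) · 2209/2 = 15463/16 ≈ 966.4375. The integer-valued extremum is e(T(47, 8)) = 966, which is strictly less than the density bound 15463/16 since 8 ∤ 47 (the parts of T(47, 8) cannot all be equal).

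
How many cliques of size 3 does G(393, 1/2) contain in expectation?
E[# K_3] = C(393, 3) · (1/2)^C(3, 2) = 10039316 / 2^3 = 2509829/2 = 1254914.5

For each 3-subset S of vertices (there are C(393, 3) = 10039316 such S), let X_S = 1 if S induces a K_3 (all C(3, 2) = 3 edges present). Then P(X_S = 1) = (1/2)^3 = 1/8. By linearity of expectation, E[# K_3] = C(393, 3) · (1/2)^3 = 10039316 / 8 = 2509829/2 = 1254914.5.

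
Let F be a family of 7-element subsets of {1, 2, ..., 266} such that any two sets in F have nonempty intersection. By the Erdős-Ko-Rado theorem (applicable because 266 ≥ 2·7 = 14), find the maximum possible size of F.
max |F| = C(265, 6) = 454347559380

The Erdős-Ko-Rado theorem states: for n ≥ 2k, an intersecting family of k-subsets of an n-element set has size at most C(n − 1, k − 1), with equality for 'star' families {A ⊆ [n] : |A| = k, i ∈ A} (fix an element i). For n = 266, k = 7: C(265, 6) = 454347559380.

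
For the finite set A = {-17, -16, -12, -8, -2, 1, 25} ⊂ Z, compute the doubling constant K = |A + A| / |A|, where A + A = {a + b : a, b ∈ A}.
K = |A + A| / |A| = 26/7

Enumerate A + A = {a + b : a, b ∈ A}. With |A| = 7, there are |A|^2 = 49 ordered sum pairs; collecting distinct values, A + A = {-34, -33, -32, -29, -28, -25, -24, -20, -19, -18, -16, -15, -14, -11, -10, -7, -4, -1, 2, 8, 9, 13, 17, 23, 26, 50}, so |A + A| = 26. Thus K = 26/7. For comparison, the minimum possible |A + A| over all 7-element sets is 2·7 − 1 = 13 (so min K = 13/7), attained only by arithmetic progressions.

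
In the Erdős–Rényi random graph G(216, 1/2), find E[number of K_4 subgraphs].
E[# K_4] = C(216, 4) · (1/2)^C(4, 2) = 88201170 / 2^6 = 44100585/32 = 1378143.28125

For each 4-subset S of vertices (there are C(216, 4) = 88201170 such S), let X_S = 1 if S induces a K_4 (all C(4, 2) = 6 edges present). Then P(X_S = 1) = (1/2)^6 = 1/64. By linearity of expectation, E[# K_4] = C(216, 4) · (1/2)^6 = 88201170 / 64 = 44100585/32 = 1378143.28125.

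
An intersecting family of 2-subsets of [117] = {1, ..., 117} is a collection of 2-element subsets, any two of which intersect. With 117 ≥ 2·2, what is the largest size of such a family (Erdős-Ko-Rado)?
max |F| = C(116, 1) = 116

Erdős-Ko-Rado (1961): when n ≥ 2k, max |F| = C(n−1, k−1). The bound is attained by the star {A : i ∈ A} for any fixed i ∈ [n]. Here C(117−1, 2−1) = C(116, 1) = 116.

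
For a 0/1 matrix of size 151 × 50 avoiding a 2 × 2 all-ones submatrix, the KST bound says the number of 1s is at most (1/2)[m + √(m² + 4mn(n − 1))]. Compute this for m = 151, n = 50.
z(151, 50; 2, 2) ≤ (1/2)[151 + √(151² + 4·151·50·49)] = (1/2)[151 + √1502601] = 688.4031

Kővári–Sós–Turán: let r_1, ..., r_151 be the row sums and z = Σ r_i the total number of 1s. Each pair of columns can share at most one row with both entries 1 (else a 2×2 all-ones block appears), so Σ_i C(r_i, 2) ≤ C(50, 2) = 1225. By convexity Σ_i C(r_i, 2) ≥ 151·C(z/151, 2) = z(z − 151)/(2·151), giving z² − 151z − 151·50·49 ≤ 0 and hence z ≤ (1/2)[151 + √(22801 + 4·369950)] = (1/2)[151 + √1502601] ≈ (1/2)(151 + 1225.8063) = 688.4031.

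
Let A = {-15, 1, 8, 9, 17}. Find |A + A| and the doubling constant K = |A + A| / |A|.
K = |A + A| / |A| = 13/5

Enumerate A + A = {a + b : a, b ∈ A}. With |A| = 5, there are |A|^2 = 25 ordered sum pairs; collecting distinct values, A + A = {-30, -14, -7, -6, 2, 9, 10, 16, 17, 18, 25, 26, 34}, so |A + A| = 13. Thus K = 13/5. For comparison, the minimum possible |A + A| over all 5-element sets is 2·5 − 1 = 9 (so min K = 9/5), attained only by arithmetic progressions.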